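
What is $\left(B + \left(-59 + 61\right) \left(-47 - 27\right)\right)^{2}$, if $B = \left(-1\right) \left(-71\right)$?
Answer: $5929$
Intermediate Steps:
$B = 71$
$\left(B + \left(-59 + 61\right) \left(-47 - 27\right)\right)^{2} = \left(71 + \left(-59 + 61\right) \left(-47 - 27\right)\right)^{2} = \left(71 + 2 \left(-74\right)\right)^{2} = \left(71 - 148\right)^{2} = \left(-77\right)^{2} = 5929$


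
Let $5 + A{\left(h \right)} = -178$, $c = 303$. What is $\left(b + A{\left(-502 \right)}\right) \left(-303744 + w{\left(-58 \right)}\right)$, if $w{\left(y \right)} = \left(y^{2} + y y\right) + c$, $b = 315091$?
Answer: $-93437297404$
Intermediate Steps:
$A{\left(h \right)} = -183$ ($A{\left(h \right)} = -5 - 178 = -183$)
$w{\left(y \right)} = 303 + 2 y^{2}$ ($w{\left(y \right)} = \left(y^{2} + y y\right) + 303 = \left(y^{2} + y^{2}\right) + 303 = 2 y^{2} + 303 = 303 + 2 y^{2}$)
$\left(b + A{\left(-502 \right)}\right) \left(-303744 + w{\left(-58 \right)}\right) = \left(315091 - 183\right) \left(-303744 + \left(303 + 2 \left(-58\right)^{2}\right)\right) = 314908 \left(-303744 + \left(303 + 2 \cdot 3364\right)\right) = 314908 \left(-303744 + \left(303 + 6728\right)\right) = 314908 \left(-303744 + 7031\right) = 314908 \left(-296713\right) = -93437297404$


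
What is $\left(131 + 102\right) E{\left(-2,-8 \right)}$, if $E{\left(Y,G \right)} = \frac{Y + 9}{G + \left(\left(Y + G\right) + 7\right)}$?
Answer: $- \frac{1631}{11} \approx -148.27$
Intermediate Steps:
$E{\left(Y,G \right)} = \frac{9 + Y}{7 + Y + 2 G}$ ($E{\left(Y,G \right)} = \frac{9 + Y}{G + \left(\left(G + Y\right) + 7\right)} = \frac{9 + Y}{G + \left(7 + G + Y\right)} = \frac{9 + Y}{7 + Y + 2 G}$)
$\left(131 + 102\right) E{\left(-2,-8 \right)} = \left(131 + 102\right) \frac{9 - 2}{7 - 2 + 2 \left(-8\right)} = 233 \frac{1}{7 - 2 - 16} \cdot 7 = 233 \frac{1}{-11} \cdot 7 = 233 \left(\left(- \frac{1}{11}\right) 7\right) = 233 \left(- \frac{7}{11}\right) = - \frac{1631}{11}$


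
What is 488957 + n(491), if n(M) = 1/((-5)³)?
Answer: 61119624/125 ≈ 4.8896e+5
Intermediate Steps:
n(M) = -1/125 (n(M) = 1/(-125) = -1/125)
488957 + n(491) = 488957 - 1/125 = 61119624/125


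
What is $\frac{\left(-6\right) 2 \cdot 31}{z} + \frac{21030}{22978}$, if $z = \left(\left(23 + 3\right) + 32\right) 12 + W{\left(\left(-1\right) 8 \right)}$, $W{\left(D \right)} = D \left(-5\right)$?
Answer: $\frac{866283}{2113976} \approx 0.40979$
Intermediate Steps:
$W{\left(D \right)} = - 5 D$
$z = 736$ ($z = \left(\left(23 + 3\right) + 32\right) 12 - 5 \left(\left(-1\right) 8\right) = \left(26 + 32\right) 12 - -40 = 58 \cdot 12 + 40 = 696 + 40 = 736$)
$\frac{\left(-6\right) 2 \cdot 31}{z} + \frac{21030}{22978} = \frac{\left(-6\right) 2 \cdot 31}{736} + \frac{21030}{22978} = \left(-12\right) 31 \cdot \frac{1}{736} + 21030 \cdot \frac{1}{22978} = \left(-372\right) \frac{1}{736} + \frac{10515}{11489} = - \frac{93}{184} + \frac{10515}{11489} = \frac{866283}{2113976}$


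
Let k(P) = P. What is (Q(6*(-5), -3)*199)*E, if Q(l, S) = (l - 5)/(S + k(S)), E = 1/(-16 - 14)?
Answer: -1393/36 ≈ -38.694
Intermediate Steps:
E = -1/30 (E = 1/(-30) = -1/30 ≈ -0.033333)
Q(l, S) = (-5 + l)/(2*S) (Q(l, S) = (l - 5)/(S + S) = (-5 + l)/((2*S)) = (-5 + l)*(1/(2*S)) = (-5 + l)/(2*S))
(Q(6*(-5), -3)*199)*E = (((1/2)*(-5 + 6*(-5))/(-3))*199)*(-1/30) = (((1/2)*(-1/3)*(-5 - 30))*199)*(-1/30) = (((1/2)*(-1/3)*(-35))*199)*(-1/30) = ((35/6)*199)*(-1/30) = (6965/6)*(-1/30) = -1393/36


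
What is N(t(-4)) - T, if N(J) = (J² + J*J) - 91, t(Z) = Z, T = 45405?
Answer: -45464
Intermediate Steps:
N(J) = -91 + 2*J² (N(J) = (J² + J²) - 91 = 2*J² - 91 = -91 + 2*J²)
N(t(-4)) - T = (-91 + 2*(-4)²) - 1*45405 = (-91 + 2*16) - 45405 = (-91 + 32) - 45405 = -59 - 45405 = -45464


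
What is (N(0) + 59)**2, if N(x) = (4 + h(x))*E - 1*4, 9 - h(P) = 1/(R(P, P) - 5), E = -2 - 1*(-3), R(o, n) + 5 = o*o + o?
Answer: 463761/100 ≈ 4637.6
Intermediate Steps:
R(o, n) = -5 + o + o**2 (R(o, n) = -5 + (o*o + o) = -5 + (o**2 + o) = -5 + (o + o**2) = -5 + o + o**2)
E = 1 (E = -2 + 3 = 1)
h(P) = 9 - 1/(-10 + P + P**2) (h(P) = 9 - 1/((-5 + P + P**2) - 5) = 9 - 1/(-10 + P + P**2))
N(x) = (-91 + 9*x + 9*x**2)/(-10 + x + x**2) (N(x) = (4 + (-91 + 9*x + 9*x**2)/(-10 + x + x**2))*1 - 1*4 = (4 + (-91 + 9*x + 9*x**2)/(-10 + x + x**2)) - 4 = (-91 + 9*x + 9*x**2)/(-10 + x + x**2))
(N(0) + 59)**2 = ((-91 + 9*0 + 9*0**2)/(-10 + 0 + 0**2) + 59)**2 = ((-91 + 0 + 9*0)/(-10 + 0 + 0) + 59)**2 = ((-91 + 0 + 0)/(-10) + 59)**2 = (-1/10*(-91) + 59)**2 = (91/10 + 59)**2 = (681/10)**2 = 463761/100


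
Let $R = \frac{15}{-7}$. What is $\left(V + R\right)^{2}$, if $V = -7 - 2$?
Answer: $\frac{6084}{49} \approx 124.16$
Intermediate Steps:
$V = -9$
$R = - \frac{15}{7}$ ($R = 15 \left(- \frac{1}{7}\right) = - \frac{15}{7} \approx -2.1429$)
$\left(V + R\right)^{2} = \left(-9 - \frac{15}{7}\right)^{2} = \left(- \frac{78}{7}\right)^{2} = \frac{6084}{49}$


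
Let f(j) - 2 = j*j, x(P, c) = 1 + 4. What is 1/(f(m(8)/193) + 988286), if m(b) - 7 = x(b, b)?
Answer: 37249/36812739856 ≈ 1.0119e-6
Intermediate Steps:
x(P, c) = 5
m(b) = 12 (m(b) = 7 + 5 = 12)
f(j) = 2 + j**2 (f(j) = 2 + j*j = 2 + j**2)
1/(f(m(8)/193) + 988286) = 1/((2 + (12/193)**2) + 988286) = 1/((2 + 144/37249) + 988286) = 1/(74642/37249 + 988286) = 1/(36812739856/37249) = 37249/36812739856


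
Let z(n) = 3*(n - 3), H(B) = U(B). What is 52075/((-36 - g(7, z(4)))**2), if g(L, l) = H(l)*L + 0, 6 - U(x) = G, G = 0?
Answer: 52075/6084 ≈ 8.5593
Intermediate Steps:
U(x) = 6 (U(x) = 6 - 1*0 = 6 + 0 = 6)
H(B) = 6
z(n) = -9 + 3*n (z(n) = 3*(-3 + n) = -9 + 3*n)
g(L, l) = 6*L (g(L, l) = 6*L + 0 = 6*L)
52075/((-36 - g(7, z(4)))**2) = 52075/((-36 - 6*7)**2) = 52075/((-36 - 1*42)**2) = 52075/((-36 - 42)**2) = 52075/((-78)**2) = 52075/6084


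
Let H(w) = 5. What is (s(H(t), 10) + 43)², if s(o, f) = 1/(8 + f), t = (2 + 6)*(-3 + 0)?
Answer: 600625/324 ≈ 1853.8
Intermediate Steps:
t = -24 (t = 8*(-3) = -24)
(s(H(t), 10) + 43)² = (1/(8 + 10) + 43)² = (1/18 + 43)² = (775/18)² = 600625/324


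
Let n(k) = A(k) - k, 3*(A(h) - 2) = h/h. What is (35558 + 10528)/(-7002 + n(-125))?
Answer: -69129/10312 ≈ -6.7037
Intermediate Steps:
A(h) = 7/3 (A(h) = 2 + (h/h)/3 = 2 + (1/3)*1 = 2 + 1/3 = 7/3)
n(k) = 7/3 - k
(35558 + 10528)/(-7002 + n(-125)) = (35558 + 10528)/(-7002 + (7/3 - 1*(-125))) = 46086/(-7002 + (7/3 + 125)) = 46086/(-7002 + 382/3) = 46086/(-20624/3) = 46086*(-3/20624) = -69129/10312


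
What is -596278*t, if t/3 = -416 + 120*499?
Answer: -106371224976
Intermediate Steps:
t = 178392 (t = 3*(-416 + 120*499) = 3*(-416 + 59880) = 3*59464 = 178392)
-596278*t = -596278/(1/178392) = -596278/1/178392 = -596278*178392 = -106371224976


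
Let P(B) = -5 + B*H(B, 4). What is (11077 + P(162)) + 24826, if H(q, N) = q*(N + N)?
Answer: 245850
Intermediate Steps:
H(q, N) = 2*N*q (H(q, N) = q*(2*N) = 2*N*q)
P(B) = -5 + 8*B**2 (P(B) = -5 + B*(2*4*B) = -5 + B*(8*B) = -5 + 8*B**2)
(11077 + P(162)) + 24826 = (11077 + (-5 + 8*162**2)) + 24826 = (11077 + (-5 + 8*26244)) + 24826 = (11077 + (-5 + 209952)) + 24826 = (11077 + 209947) + 24826 = 221024 + 24826 = 245850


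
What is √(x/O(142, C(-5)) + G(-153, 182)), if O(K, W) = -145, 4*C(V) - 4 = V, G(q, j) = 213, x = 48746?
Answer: I*√2589845/145 ≈ 11.099*I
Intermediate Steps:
C(V) = 1 + V/4
√(x/O(142, C(-5)) + G(-153, 182)) = √(48746/(-145) + 213) = √(48746*(-1/145) + 213) = √(-48746/145 + 213) = √(-17861/145) = I*√2589845/145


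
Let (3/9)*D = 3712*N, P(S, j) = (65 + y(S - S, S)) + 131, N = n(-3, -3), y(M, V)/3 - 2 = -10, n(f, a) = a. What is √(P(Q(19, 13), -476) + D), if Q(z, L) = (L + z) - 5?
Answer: 2*I*√8309 ≈ 182.31*I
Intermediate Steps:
y(M, V) = -24 (y(M, V) = 6 + 3*(-10) = 6 - 30 = -24)
N = -3
Q(z, L) = -5 + L + z
P(S, j) = 172 (P(S, j) = (65 - 24) + 131 = 41 + 131 = 172)
D = -33408 (D = 3*(3712*(-3)) = 3*(-11136) = -33408)
√(P(Q(19, 13), -476) + D) = √(172 - 33408) = √(-33236) = 2*I*√8309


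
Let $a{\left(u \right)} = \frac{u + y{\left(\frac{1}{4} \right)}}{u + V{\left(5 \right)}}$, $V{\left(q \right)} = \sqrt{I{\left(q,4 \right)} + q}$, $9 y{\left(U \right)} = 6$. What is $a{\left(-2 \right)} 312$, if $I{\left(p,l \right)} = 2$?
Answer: $- \frac{832}{3} - \frac{416 \sqrt{7}}{3} \approx -644.21$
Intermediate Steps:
$y{\left(U \right)} = \frac{2}{3}$ ($y{\left(U \right)} = \frac{1}{9} \cdot 6 = \frac{2}{3}$)
$V{\left(q \right)} = \sqrt{2 + q}$
$a{\left(u \right)} = \frac{\frac{2}{3} + u}{u + \sqrt{7}}$ ($a{\left(u \right)} = \frac{u + \frac{2}{3}}{u + \sqrt{2 + 5}} = \frac{\frac{2}{3} + u}{u + \sqrt{7}}$)
$a{\left(-2 \right)} 312 = \frac{\frac{2}{3} - 2}{-2 + \sqrt{7}} \cdot 312 = \frac{1}{-2 + \sqrt{7}} \left(- \frac{4}{3}\right) 312 = - \frac{4}{3 \left(-2 + \sqrt{7}\right)} 312 = - \frac{416}{-2 + \sqrt{7}}$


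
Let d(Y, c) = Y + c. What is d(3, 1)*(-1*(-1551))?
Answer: 6204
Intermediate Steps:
d(3, 1)*(-1*(-1551)) = (3 + 1)*(-1*(-1551)) = 4*1551 = 6204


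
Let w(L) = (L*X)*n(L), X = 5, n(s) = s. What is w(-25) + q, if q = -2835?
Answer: 290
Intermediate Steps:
w(L) = 5*L² (w(L) = (L*5)*L = (5*L)*L = 5*L²)
w(-25) + q = 5*(-25)² - 2835 = 5*625 - 2835 = 3125 - 2835 = 290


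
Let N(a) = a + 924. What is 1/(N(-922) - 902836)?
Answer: -1/902834 ≈ -1.1076e-6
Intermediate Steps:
N(a) = 924 + a
1/(N(-922) - 902836) = 1/((924 - 922) - 902836) = 1/(2 - 902836) = 1/(-902834) = -1/902834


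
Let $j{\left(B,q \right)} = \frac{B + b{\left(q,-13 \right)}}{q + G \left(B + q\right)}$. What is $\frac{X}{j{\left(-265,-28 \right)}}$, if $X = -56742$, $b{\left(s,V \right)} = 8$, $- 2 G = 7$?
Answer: $\frac{56600145}{257} \approx 2.2023 \cdot 10^{5}$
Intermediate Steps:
$G = - \frac{7}{2}$ ($G = \left(- \frac{1}{2}\right) 7 = - \frac{7}{2} \approx -3.5$)
$j{\left(B,q \right)} = \frac{8 + B}{- \frac{7 B}{2} - \frac{5 q}{2}}$ ($j{\left(B,q \right)} = \frac{B + 8}{q - \frac{7 \left(B + q\right)}{2}} = \frac{8 + B}{q - \left(\frac{7 B}{2} + \frac{7 q}{2}\right)} = \frac{8 + B}{- \frac{7 B}{2} - \frac{5 q}{2}}$)
$\frac{X}{j{\left(-265,-28 \right)}} = - \frac{56742}{2 \frac{1}{\left(-7\right) \left(-265\right) - -140} \left(8 - 265\right)} = - \frac{56742}{2 \frac{1}{1855 + 140} \left(-257\right)} = - \frac{56742}{2 \cdot \frac{1}{1995} \left(-257\right)} = - \frac{56742}{- \frac{514}{1995}} = \left(-56742\right) \left(- \frac{1995}{514}\right) = \frac{56600145}{257}$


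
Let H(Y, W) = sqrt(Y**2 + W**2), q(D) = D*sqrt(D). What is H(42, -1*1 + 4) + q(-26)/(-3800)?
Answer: 3*sqrt(197) + 13*I*sqrt(26)/1900 ≈ 42.107 + 0.034888*I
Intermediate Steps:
q(D) = D**(3/2)
H(Y, W) = sqrt(W**2 + Y**2)
H(42, -1*1 + 4) + q(-26)/(-3800) = sqrt((-1*1 + 4)**2 + 42**2) + (-26)**(3/2)/(-3800) = sqrt((-1 + 4)**2 + 1764) - 26*I*sqrt(26)*(-1/3800) = sqrt(3**2 + 1764) + 13*I*sqrt(26)/1900 = sqrt(9 + 1764) + 13*I*sqrt(26)/1900 = sqrt(1773) + 13*I*sqrt(26)/1900 = 3*sqrt(197) + 13*I*sqrt(26)/1900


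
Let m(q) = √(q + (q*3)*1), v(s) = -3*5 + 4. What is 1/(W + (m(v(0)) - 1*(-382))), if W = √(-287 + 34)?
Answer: 1/(382 + I*√253 + 2*I*√11) ≈ 0.0026087 - 0.00015392*I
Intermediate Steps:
v(s) = -11 (v(s) = -15 + 4 = -11)
m(q) = 2*√q (m(q) = √(q + (3*q)*1) = √(q + 3*q) = √(4*q) = 2*√q)
W = I*√253 (W = √(-253) = I*√253 ≈ 15.906*I)
1/(W + (m(v(0)) - 1*(-382))) = 1/(I*√253 + (2*√(-11) - 1*(-382))) = 1/(I*√253 + (2*(I*√11) + 382)) = 1/(I*√253 + (2*I*√11 + 382)) = 1/(I*√253 + (382 + 2*I*√11)) = 1/(382 + I*√253 + 2*I*√11)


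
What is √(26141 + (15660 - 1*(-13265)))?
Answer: √55066 ≈ 234.66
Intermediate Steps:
√(26141 + (15660 - 1*(-13265))) = √(26141 + (15660 + 13265)) = √(26141 + 28925) = √55066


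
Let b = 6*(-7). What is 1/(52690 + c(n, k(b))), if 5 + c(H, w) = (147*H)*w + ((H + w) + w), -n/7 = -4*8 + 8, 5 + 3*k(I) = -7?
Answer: -1/45939 ≈ -2.1768e-5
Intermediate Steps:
b = -42
k(I) = -4 (k(I) = -5/3 + (1/3)*(-7) = -5/3 - 7/3 = -4)
n = 168 (n = -7*(-4*8 + 8) = -7*(-32 + 8) = -7*(-24) = 168)
c(H, w) = -5 + H + 2*w + 147*H*w (c(H, w) = -5 + ((147*H)*w + ((H + w) + w)) = -5 + (147*H*w + (H + 2*w)) = -5 + (H + 2*w + 147*H*w) = -5 + H + 2*w + 147*H*w)
1/(52690 + c(n, k(b))) = 1/(52690 + (-5 + 168 + 2*(-4) + 147*168*(-4))) = 1/(52690 + (-5 + 168 - 8 - 98784)) = 1/(52690 - 98629) = 1/(-45939) = -1/45939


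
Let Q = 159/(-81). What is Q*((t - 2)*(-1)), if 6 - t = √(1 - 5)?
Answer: 212/27 - 106*I/27 ≈ 7.8519 - 3.9259*I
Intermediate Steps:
t = 6 - 2*I (t = 6 - √(1 - 5) = 6 - √(-4) = 6 - 2*I ≈ 6.0 - 2.0*I)
Q = -53/27 (Q = 159*(-1/81) = -53/27 ≈ -1.9630)
Q*((t - 2)*(-1)) = -53*((6 - 2*I) - 2)*(-1)/27 = -53*(4 - 2*I)*(-1)/27 = -53*(-4 + 2*I)/27 = 212/27 - 106*I/27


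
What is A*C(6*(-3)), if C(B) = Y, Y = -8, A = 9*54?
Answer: -3888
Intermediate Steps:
A = 486
C(B) = -8
A*C(6*(-3)) = 486*(-8) = -3888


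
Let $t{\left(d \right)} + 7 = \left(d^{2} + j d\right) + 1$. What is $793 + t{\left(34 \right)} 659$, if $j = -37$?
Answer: $-70379$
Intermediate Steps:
$t{\left(d \right)} = -6 + d^{2} - 37 d$ ($t{\left(d \right)} = -7 + \left(\left(d^{2} - 37 d\right) + 1\right) = -7 + \left(1 + d^{2} - 37 d\right) = -6 + d^{2} - 37 d$)
$793 + t{\left(34 \right)} 659 = 793 + \left(-6 + 34^{2} - 1258\right) 659 = 793 + \left(-6 + 1156 - 1258\right) 659 = 793 - 71172 = -70379$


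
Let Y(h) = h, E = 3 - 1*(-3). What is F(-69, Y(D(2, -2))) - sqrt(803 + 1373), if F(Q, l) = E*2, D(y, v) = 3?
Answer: 12 - 8*sqrt(34) ≈ -34.648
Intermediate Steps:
E = 6 (E = 3 + 3 = 6)
F(Q, l) = 12 (F(Q, l) = 6*2 = 12)
F(-69, Y(D(2, -2))) - sqrt(803 + 1373) = 12 - sqrt(803 + 1373) = 12 - sqrt(2176) = 12 - 8*sqrt(34)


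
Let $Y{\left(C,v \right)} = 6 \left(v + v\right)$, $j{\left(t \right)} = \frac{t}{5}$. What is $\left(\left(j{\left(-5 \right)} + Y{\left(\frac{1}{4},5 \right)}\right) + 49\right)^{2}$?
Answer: $11664$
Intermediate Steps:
$j{\left(t \right)} = \frac{t}{5}$ ($j{\left(t \right)} = t \frac{1}{5} = \frac{t}{5}$)
$Y{\left(C,v \right)} = 12 v$ ($Y{\left(C,v \right)} = 6 \cdot 2 v = 12 v$)
$\left(\left(j{\left(-5 \right)} + Y{\left(\frac{1}{4},5 \right)}\right) + 49\right)^{2} = \left(\left(\frac{1}{5} \left(-5\right) + 12 \cdot 5\right) + 49\right)^{2} = \left(\left(-1 + 60\right) + 49\right)^{2} = \left(59 + 49\right)^{2} = 108^{2} = 11664$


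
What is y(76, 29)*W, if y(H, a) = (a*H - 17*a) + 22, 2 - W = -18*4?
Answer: 128242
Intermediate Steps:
W = 74 (W = 2 - (-18)*4 = 2 - 1*(-72) = 2 + 72 = 74)
y(H, a) = 22 - 17*a + H*a (y(H, a) = (H*a - 17*a) + 22 = (-17*a + H*a) + 22 = 22 - 17*a + H*a)
y(76, 29)*W = (22 - 17*29 + 76*29)*74 = (22 - 493 + 2204)*74 = 1733*74 = 128242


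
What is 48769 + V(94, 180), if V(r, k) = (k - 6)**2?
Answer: 79045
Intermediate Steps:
V(r, k) = (-6 + k)**2
48769 + V(94, 180) = 48769 + (-6 + 180)**2 = 48769 + 174**2 = 48769 + 30276 = 79045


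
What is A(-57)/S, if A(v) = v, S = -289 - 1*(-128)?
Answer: 57/161 ≈ 0.35404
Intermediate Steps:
S = -161 (S = -289 + 128 = -161)
A(-57)/S = -57/(-161) = -57*(-1/161) = 57/161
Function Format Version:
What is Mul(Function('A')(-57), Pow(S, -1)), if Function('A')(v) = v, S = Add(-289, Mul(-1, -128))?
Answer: Rational(57, 161) ≈ 0.35404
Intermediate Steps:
S = -161 (S = Add(-289, 128) = -161)
Mul(Function('A')(-57), Pow(S, -1)) = Mul(-57, Pow(-161, -1)) = Mul(-57, Rational(-1, 161)) = Rational(57, 161)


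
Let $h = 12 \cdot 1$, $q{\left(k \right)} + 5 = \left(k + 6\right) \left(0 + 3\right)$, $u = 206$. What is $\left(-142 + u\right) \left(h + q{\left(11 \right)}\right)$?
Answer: $3712$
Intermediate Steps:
$q{\left(k \right)} = 13 + 3 k$ ($q{\left(k \right)} = -5 + \left(k + 6\right) \left(0 + 3\right) = -5 + \left(6 + k\right) 3 = -5 + \left(18 + 3 k\right) = 13 + 3 k$)
$h = 12$
$\left(-142 + u\right) \left(h + q{\left(11 \right)}\right) = \left(-142 + 206\right) \left(12 + \left(13 + 3 \cdot 11\right)\right) = 64 \left(12 + \left(13 + 33\right)\right) = 64 \left(12 + 46\right) = 64 \cdot 58 = 3712$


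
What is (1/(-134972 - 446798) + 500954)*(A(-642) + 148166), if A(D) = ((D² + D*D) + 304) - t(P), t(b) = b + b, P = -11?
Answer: 28351866914582278/58177 ≈ 4.8734e+11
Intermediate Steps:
t(b) = 2*b
A(D) = 326 + 2*D² (A(D) = ((D² + D*D) + 304) - 2*(-11) = ((D² + D²) + 304) - 1*(-22) = (2*D² + 304) + 22 = (304 + 2*D²) + 22 = 326 + 2*D²)
(1/(-134972 - 446798) + 500954)*(A(-642) + 148166) = (1/(-134972 - 446798) + 500954)*((326 + 2*(-642)²) + 148166) = (1/(-581770) + 500954)*((326 + 2*412164) + 148166) = (-1/581770 + 500954)*((326 + 824328) + 148166) = 291440008579*(824654 + 148166)/581770 = (291440008579/581770)*972820 = 28351866914582278/58177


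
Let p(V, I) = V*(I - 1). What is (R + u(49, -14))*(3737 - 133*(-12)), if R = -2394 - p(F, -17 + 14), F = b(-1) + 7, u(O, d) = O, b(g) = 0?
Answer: -12356561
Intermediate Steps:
F = 7 (F = 0 + 7 = 7)
p(V, I) = V*(-1 + I)
R = -2366 (R = -2394 - 7*(-1 + (-17 + 14)) = -2394 - 7*(-1 - 3) = -2394 - 7*(-4) = -2394 - 1*(-28) = -2394 + 28 = -2366)
(R + u(49, -14))*(3737 - 133*(-12)) = (-2366 + 49)*(3737 - 133*(-12)) = -2317*(3737 + 1596) = -2317*5333 = -12356561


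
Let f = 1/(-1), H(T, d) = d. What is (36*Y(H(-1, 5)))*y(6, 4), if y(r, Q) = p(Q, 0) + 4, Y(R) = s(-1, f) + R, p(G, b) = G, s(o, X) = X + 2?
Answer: 1728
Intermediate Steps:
f = -1
s(o, X) = 2 + X
Y(R) = 1 + R (Y(R) = (2 - 1) + R = 1 + R)
y(r, Q) = 4 + Q (y(r, Q) = Q + 4 = 4 + Q)
(36*Y(H(-1, 5)))*y(6, 4) = (36*(1 + 5))*(4 + 4) = (36*6)*8 = 216*8 = 1728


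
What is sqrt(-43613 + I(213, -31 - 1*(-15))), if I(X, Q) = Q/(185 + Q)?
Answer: 3*I*sqrt(818957)/13 ≈ 208.84*I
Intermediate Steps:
I(X, Q) = Q/(185 + Q)
sqrt(-43613 + I(213, -31 - 1*(-15))) = sqrt(-43613 + (-31 - 1*(-15))/(185 + (-31 - 1*(-15)))) = sqrt(-43613 + (-31 + 15)/(185 + (-31 + 15))) = sqrt(-43613 - 16/(185 - 16)) = sqrt(-43613 - 16/169) = sqrt(-7370613/169) = 3*I*sqrt(818957)/13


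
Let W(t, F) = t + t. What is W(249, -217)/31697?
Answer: 498/31697 ≈ 0.015711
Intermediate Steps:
W(t, F) = 2*t
W(249, -217)/31697 = (2*249)/31697 = 498*(1/31697) = 498/31697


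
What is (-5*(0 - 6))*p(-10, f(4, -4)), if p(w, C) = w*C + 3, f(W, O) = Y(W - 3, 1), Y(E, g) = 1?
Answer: -210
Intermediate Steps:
f(W, O) = 1
p(w, C) = 3 + C*w (p(w, C) = C*w + 3 = 3 + C*w)
(-5*(0 - 6))*p(-10, f(4, -4)) = (-5*(0 - 6))*(3 + 1*(-10)) = (-5*(-6))*(3 - 10) = 30*(-7) = -210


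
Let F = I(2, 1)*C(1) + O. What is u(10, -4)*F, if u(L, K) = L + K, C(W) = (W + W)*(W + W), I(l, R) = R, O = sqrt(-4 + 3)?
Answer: 24 + 6*I ≈ 24.0 + 6.0*I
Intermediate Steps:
O = I (O = sqrt(-1) = I ≈ 1.0*I)
C(W) = 4*W**2 (C(W) = (2*W)*(2*W) = 4*W**2)
F = 4 + I (F = 1*(4*1**2) + I = 1*(4*1) + I = 1*4 + I = 4 + I ≈ 4.0 + 1.0*I)
u(L, K) = K + L
u(10, -4)*F = (-4 + 10)*(4 + I) = 6*(4 + I) = 24 + 6*I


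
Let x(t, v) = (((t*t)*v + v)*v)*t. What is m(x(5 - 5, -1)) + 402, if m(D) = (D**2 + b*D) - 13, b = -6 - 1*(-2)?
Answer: 389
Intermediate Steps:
b = -4 (b = -6 + 2 = -4)
x(t, v) = t*v*(v + v*t**2) (x(t, v) = ((t**2*v + v)*v)*t = ((v*t**2 + v)*v)*t = ((v + v*t**2)*v)*t = (v*(v + v*t**2))*t = t*v*(v + v*t**2))
m(D) = -13 + D**2 - 4*D (m(D) = (D**2 - 4*D) - 13 = -13 + D**2 - 4*D)
m(x(5 - 5, -1)) + 402 = (-13 + ((5 - 5)*(-1)**2*(1 + (5 - 5)**2))**2 - 4*(5 - 5)*(-1)**2*(1 + (5 - 5)**2)) + 402 = (-13 + (0*1*(1 + 0**2))**2 - 0*(1 + 0**2)) + 402 = (-13 + (0*1*(1 + 0))**2 - 0*(1 + 0)) + 402 = (-13 + (0*1*1)**2 - 0) + 402 = (-13 + 0**2 - 4*0) + 402 = (-13 + 0 + 0) + 402 = -13 + 402 = 389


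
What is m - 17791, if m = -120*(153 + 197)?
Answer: -59791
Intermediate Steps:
m = -42000 (m = -120*350 = -42000)
m - 17791 = -42000 - 17791 = -59791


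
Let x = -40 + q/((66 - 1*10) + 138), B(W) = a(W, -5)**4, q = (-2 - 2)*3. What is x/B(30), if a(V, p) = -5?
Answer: -3886/60625 ≈ -0.064099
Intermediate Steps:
q = -12 (q = -4*3 = -12)
B(W) = 625 (B(W) = (-5)**4 = 625)
x = -3886/97 (x = -40 - 12/((66 - 1*10) + 138) = -40 - 12/((66 - 10) + 138) = -40 - 12/(56 + 138) = -40 - 12/194 = -40 + (1/194)*(-12) = -40 - 6/97 = -3886/97 ≈ -40.062)
x/B(30) = -3886/97/625 = -3886/97*1/625 = -3886/60625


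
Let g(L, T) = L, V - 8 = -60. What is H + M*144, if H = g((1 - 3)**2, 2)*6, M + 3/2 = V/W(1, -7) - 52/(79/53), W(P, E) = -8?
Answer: -338088/79 ≈ -4279.6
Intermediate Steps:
V = -52 (V = 8 - 60 = -52)
M = -2361/79 (M = -3/2 + (-52/(-8) - 52/(79/53)) = -3/2 + (-52*(-1/8) - 52/(79*(1/53))) = -3/2 + (13/2 - 52/79/53) = -3/2 + (13/2 - 52*53/79) = -3/2 + (13/2 - 2756/79) = -3/2 - 4485/158 = -2361/79 ≈ -29.886)
H = 24 (H = (1 - 3)**2*6 = (-2)**2*6 = 4*6 = 24)
H + M*144 = 24 - 2361/79*144 = 24 - 339984/79 = -338088/79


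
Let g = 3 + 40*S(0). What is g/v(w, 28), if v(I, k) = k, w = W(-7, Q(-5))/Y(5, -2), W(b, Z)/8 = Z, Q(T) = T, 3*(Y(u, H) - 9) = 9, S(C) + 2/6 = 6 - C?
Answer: 689/84 ≈ 8.2024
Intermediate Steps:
S(C) = 17/3 - C (S(C) = -⅓ + (6 - C) = 17/3 - C)
Y(u, H) = 12 (Y(u, H) = 9 + (⅓)*9 = 9 + 3 = 12)
g = 689/3 (g = 3 + 40*(17/3 - 1*0) = 3 + 40*(17/3 + 0) = 3 + 40*(17/3) = 3 + 680/3 = 689/3 ≈ 229.67)
W(b, Z) = 8*Z
w = -10/3 (w = (8*(-5))/12 = -40*1/12 = -10/3 ≈ -3.3333)
g/v(w, 28) = (689/3)/28 = (689/3)*(1/28) = 689/84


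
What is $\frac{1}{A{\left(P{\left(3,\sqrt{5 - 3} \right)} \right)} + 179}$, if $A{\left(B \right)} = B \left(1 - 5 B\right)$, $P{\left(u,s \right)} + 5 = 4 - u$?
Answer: $\frac{1}{95} \approx 0.010526$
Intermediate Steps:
$P{\left(u,s \right)} = -1 - u$ ($P{\left(u,s \right)} = -5 - \left(-4 + u\right) = -1 - u$)
$\frac{1}{A{\left(P{\left(3,\sqrt{5 - 3} \right)} \right)} + 179} = \frac{1}{\left(-1 - 3\right) \left(1 - 5 \left(-1 - 3\right)\right) + 179} = \frac{1}{- 4 \left(1 - -20\right) + 179} = \frac{1}{- 4 \left(1 + 20\right) + 179} = \frac{1}{\left(-4\right) 21 + 179} = \frac{1}{-84 + 179} = \frac{1}{95}$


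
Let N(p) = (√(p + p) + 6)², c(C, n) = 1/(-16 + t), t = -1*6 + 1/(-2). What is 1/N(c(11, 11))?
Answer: 225/(4*(45 + I*√5)²) ≈ 0.027573 - 0.002747*I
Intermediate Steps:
t = -13/2 (t = -6 - ½ = -13/2 ≈ -6.5000)
c(C, n) = -2/45 (c(C, n) = 1/(-16 - 13/2) = 1/(-45/2) = -2/45)
N(p) = (6 + √2*√p)² (N(p) = (√(2*p) + 6)² = (√2*√p + 6)² = (6 + √2*√p)²)
1/N(c(11, 11)) = 1/((6 + √2*√(-2/45))²) = 1/((6 + √2*(I*√10/15))²) = 1/((6 + 2*I*√5/15)²) = (6 + 2*I*√5/15)⁻²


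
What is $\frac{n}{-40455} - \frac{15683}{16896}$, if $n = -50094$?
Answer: $\frac{23548051}{75947520} \approx 0.31006$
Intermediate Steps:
$\frac{n}{-40455} - \frac{15683}{16896} = - \frac{50094}{-40455} - \frac{15683}{16896} = \left(-50094\right) \left(- \frac{1}{40455}\right) - \frac{15683}{16896} = \frac{5566}{4495} - \frac{15683}{16896} = \frac{23548051}{75947520}$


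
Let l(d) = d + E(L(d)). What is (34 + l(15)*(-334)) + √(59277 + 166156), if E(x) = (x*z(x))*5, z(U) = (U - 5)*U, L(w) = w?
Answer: -3762476 + √225433 ≈ -3.7620e+6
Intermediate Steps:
z(U) = U*(-5 + U) (z(U) = (-5 + U)*U = U*(-5 + U))
E(x) = 5*x²*(-5 + x) (E(x) = (x*(x*(-5 + x)))*5 = (x²*(-5 + x))*5 = 5*x²*(-5 + x))
l(d) = d + 5*d²*(-5 + d)
(34 + l(15)*(-334)) + √(59277 + 166156) = (34 + (15*(1 + 5*15*(-5 + 15)))*(-334)) + √(59277 + 166156) = (34 + (15*(1 + 5*15*10))*(-334)) + √225433 = (34 + (15*(1 + 750))*(-334)) + √225433 = (34 + (15*751)*(-334)) + √225433 = (34 + 11265*(-334)) + √225433 = (34 - 3762510) + √225433 = -3762476 + √225433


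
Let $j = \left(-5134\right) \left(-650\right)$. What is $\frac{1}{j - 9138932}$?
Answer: $- \frac{1}{5801832} \approx -1.7236 \cdot 10^{-7}$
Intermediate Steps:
$j = 3337100$
$\frac{1}{j - 9138932} = \frac{1}{3337100 - 9138932} = \frac{1}{-5801832} = - \frac{1}{5801832}$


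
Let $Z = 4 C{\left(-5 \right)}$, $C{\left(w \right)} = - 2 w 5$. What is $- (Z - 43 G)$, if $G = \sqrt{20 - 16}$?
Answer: $-114$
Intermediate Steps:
$C{\left(w \right)} = - 10 w$
$Z = 200$ ($Z = 4 \left(\left(-10\right) \left(-5\right)\right) = 4 \cdot 50 = 200$)
$G = 2$ ($G = \sqrt{4} = 2$)
$- (Z - 43 G) = - (200 - 86) = \left(-1\right) 114 = -114$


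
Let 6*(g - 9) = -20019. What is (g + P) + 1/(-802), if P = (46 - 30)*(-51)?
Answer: -1661544/401 ≈ -4143.5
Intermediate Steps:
g = -6655/2 (g = 9 + (⅙)*(-20019) = 9 - 6673/2 = -6655/2 ≈ -3327.5)
P = -816 (P = 16*(-51) = -816)
(g + P) + 1/(-802) = (-6655/2 - 816) + 1/(-802) = -8287/2 - 1/802 = -1661544/401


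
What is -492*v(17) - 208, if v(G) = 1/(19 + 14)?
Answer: -2452/11 ≈ -222.91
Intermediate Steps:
v(G) = 1/33
-492*v(17) - 208 = -492*1/33 - 208 = -164/11 - 208 = -2452/11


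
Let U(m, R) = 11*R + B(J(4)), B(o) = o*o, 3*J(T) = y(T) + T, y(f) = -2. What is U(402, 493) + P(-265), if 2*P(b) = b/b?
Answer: 97631/18 ≈ 5423.9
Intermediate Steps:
P(b) = ½ (P(b) = (b/b)/2 = (½)*1 = ½)
J(T) = -⅔ + T/3 (J(T) = (-2 + T)/3 = -⅔ + T/3)
B(o) = o²
U(m, R) = 4/9 + 11*R (U(m, R) = 11*R + (-⅔ + (⅓)*4)² = 11*R + (-⅔ + 4/3)² = 11*R + (⅔)² = 11*R + 4/9 = 4/9 + 11*R)
U(402, 493) + P(-265) = (4/9 + 11*493) + ½ = (4/9 + 5423) + ½ = 48811/9 + ½ = 97631/18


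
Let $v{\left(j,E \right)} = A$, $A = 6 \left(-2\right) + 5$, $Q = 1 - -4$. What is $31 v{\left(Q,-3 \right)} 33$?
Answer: $-7161$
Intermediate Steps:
$Q = 5$ ($Q = 1 + 4 = 5$)
$A = -7$ ($A = -12 + 5 = -7$)
$v{\left(j,E \right)} = -7$
$31 v{\left(Q,-3 \right)} 33 = 31 \left(-7\right) 33 = \left(-217\right) 33 = -7161$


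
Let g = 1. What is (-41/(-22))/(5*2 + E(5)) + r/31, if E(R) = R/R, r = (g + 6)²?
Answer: 13129/7502 ≈ 1.7501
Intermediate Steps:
r = 49 (r = (1 + 6)² = 7² = 49)
E(R) = 1
(-41/(-22))/(5*2 + E(5)) + r/31 = (-41/(-22))/(5*2 + 1) + 49/31 = (-41*(-1/22))/(10 + 1) + 49*(1/31) = (41/22)/11 + 49/31 = (41/22)*(1/11) + 49/31 = 41/242 + 49/31 = 13129/7502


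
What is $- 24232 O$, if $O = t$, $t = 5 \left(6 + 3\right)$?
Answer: $-1090440$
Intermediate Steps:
$t = 45$ ($t = 5 \cdot 9 = 45$)
$O = 45$
$- 24232 O = \left(-24232\right) 45 = -1090440$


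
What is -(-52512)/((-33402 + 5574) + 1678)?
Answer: -26256/13075 ≈ -2.0081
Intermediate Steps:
-(-52512)/((-33402 + 5574) + 1678) = -(-52512)/(-27828 + 1678) = -(-52512)/(-26150) = -(-52512)*(-1)/26150 = -1*26256/13075 = -26256/13075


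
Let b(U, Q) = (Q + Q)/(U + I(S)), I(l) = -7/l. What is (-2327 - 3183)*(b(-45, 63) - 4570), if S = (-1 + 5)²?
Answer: 18317477060/727 ≈ 2.5196e+7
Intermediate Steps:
S = 16 (S = 4² = 16)
b(U, Q) = 2*Q/(-7/16 + U) (b(U, Q) = (Q + Q)/(U - 7/16) = (2*Q)/(U - 7*1/16) = (2*Q)/(U - 7/16) = (2*Q)/(-7/16 + U) = 2*Q/(-7/16 + U))
(-2327 - 3183)*(b(-45, 63) - 4570) = (-2327 - 3183)*(32*63/(-7 + 16*(-45)) - 4570) = -5510*(32*63/(-7 - 720) - 4570) = -5510*(32*63/(-727) - 4570) = -5510*(32*63*(-1/727) - 4570) = -5510*(-2016/727 - 4570) = -5510*(-3324406/727) = 18317477060/727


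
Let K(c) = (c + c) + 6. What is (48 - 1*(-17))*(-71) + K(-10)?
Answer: -4629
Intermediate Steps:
K(c) = 6 + 2*c (K(c) = 2*c + 6 = 6 + 2*c)
(48 - 1*(-17))*(-71) + K(-10) = (48 - 1*(-17))*(-71) + (6 + 2*(-10)) = (48 + 17)*(-71) + (6 - 20) = 65*(-71) - 14 = -4615 - 14 = -4629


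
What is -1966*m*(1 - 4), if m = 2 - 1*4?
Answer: -11796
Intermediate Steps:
m = -2 (m = 2 - 4 = -2)
-1966*m*(1 - 4) = -(-3932)*(1 - 4) = -(-3932)*(-3) = -1966*6 = -11796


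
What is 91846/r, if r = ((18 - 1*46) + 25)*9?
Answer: -91846/27 ≈ -3401.7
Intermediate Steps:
r = -27 (r = ((18 - 46) + 25)*9 = (-28 + 25)*9 = -3*9 = -27)
91846/r = 91846/(-27) = 91846*(-1/27) = -91846/27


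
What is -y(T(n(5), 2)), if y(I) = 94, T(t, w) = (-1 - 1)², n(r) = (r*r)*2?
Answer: -94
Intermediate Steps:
n(r) = 2*r² (n(r) = r²*2 = 2*r²)
T(t, w) = 4 (T(t, w) = (-2)² = 4)
-y(T(n(5), 2)) = -1*94 = -94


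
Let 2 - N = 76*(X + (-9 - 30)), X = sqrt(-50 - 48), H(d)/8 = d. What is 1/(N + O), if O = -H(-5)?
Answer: 1503/4801042 + 133*I*sqrt(2)/2400521 ≈ 0.00031306 + 7.8354e-5*I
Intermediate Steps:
H(d) = 8*d
X = 7*I*sqrt(2) (X = sqrt(-98) = 7*I*sqrt(2) ≈ 9.8995*I)
O = 40 (O = -8*(-5) = -1*(-40) = 40)
N = 2966 - 532*I*sqrt(2) (N = 2 - 76*(7*I*sqrt(2) + (-9 - 30)) = 2 - 76*(7*I*sqrt(2) - 39) = 2 - 76*(-39 + 7*I*sqrt(2)) = 2 - (-2964 + 532*I*sqrt(2)) = 2 + (2964 - 532*I*sqrt(2)) = 2966 - 532*I*sqrt(2) ≈ 2966.0 - 752.36*I)
1/(N + O) = 1/((2966 - 532*I*sqrt(2)) + 40) = 1/(3006 - 532*I*sqrt(2))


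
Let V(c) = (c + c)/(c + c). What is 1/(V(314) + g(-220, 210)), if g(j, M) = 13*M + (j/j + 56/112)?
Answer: 2/5465 ≈ 0.00036597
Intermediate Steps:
g(j, M) = 3/2 + 13*M (g(j, M) = 13*M + (1 + 56*(1/112)) = 13*M + (1 + 1/2) = 13*M + 3/2 = 3/2 + 13*M)
V(c) = 1 (V(c) = (2*c)/((2*c)) = (2*c)*(1/(2*c)) = 1)
1/(V(314) + g(-220, 210)) = 1/(1 + (3/2 + 13*210)) = 1/(1 + (3/2 + 2730)) = 1/(1 + 5463/2) = 1/(5465/2) = 2/5465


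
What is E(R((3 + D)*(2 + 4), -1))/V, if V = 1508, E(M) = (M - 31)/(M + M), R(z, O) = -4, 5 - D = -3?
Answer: 35/12064 ≈ 0.0029012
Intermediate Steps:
D = 8 (D = 5 - 1*(-3) = 5 + 3 = 8)
E(M) = (-31 + M)/(2*M) (E(M) = (-31 + M)/((2*M)) = (-31 + M)*(1/(2*M)) = (-31 + M)/(2*M))
E(R((3 + D)*(2 + 4), -1))/V = ((½)*(-31 - 4)/(-4))/1508 = ((½)*(-¼)*(-35))*(1/1508) = (35/8)*(1/1508) = 35/12064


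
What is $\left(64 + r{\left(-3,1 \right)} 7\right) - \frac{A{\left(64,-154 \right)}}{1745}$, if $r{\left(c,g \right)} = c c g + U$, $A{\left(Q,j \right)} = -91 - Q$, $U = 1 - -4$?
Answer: $\frac{56569}{349} \approx 162.09$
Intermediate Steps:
$U = 5$ ($U = 1 + 4 = 5$)
$r{\left(c,g \right)} = 5 + g c^{2}$ ($r{\left(c,g \right)} = c c g + 5 = c^{2} g + 5 = g c^{2} + 5 = 5 + g c^{2}$)
$\left(64 + r{\left(-3,1 \right)} 7\right) - \frac{A{\left(64,-154 \right)}}{1745} = \left(64 + \left(5 + 1 \left(-3\right)^{2}\right) 7\right) - \frac{-91 - 64}{1745} = \left(64 + \left(5 + 1 \cdot 9\right) 7\right) - \left(-91 - 64\right) \frac{1}{1745} = \left(64 + \left(5 + 9\right) 7\right) - \left(-155\right) \frac{1}{1745} = \left(64 + 14 \cdot 7\right) - - \frac{31}{349} = \left(64 + 98\right) + \frac{31}{349} = 162 + \frac{31}{349} = \frac{56569}{349}$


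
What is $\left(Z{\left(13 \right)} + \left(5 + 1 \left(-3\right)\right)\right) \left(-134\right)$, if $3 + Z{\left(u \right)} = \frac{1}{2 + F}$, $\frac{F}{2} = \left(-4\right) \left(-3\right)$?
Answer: $\frac{1675}{13} \approx 128.85$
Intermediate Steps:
$F = 24$ ($F = 2 \left(\left(-4\right) \left(-3\right)\right) = 2 \cdot 12 = 24$)
$Z{\left(u \right)} = - \frac{77}{26}$ ($Z{\left(u \right)} = -3 + \frac{1}{2 + 24} = -3 + \frac{1}{26} = - \frac{77}{26}$)
$\left(Z{\left(13 \right)} + \left(5 + 1 \left(-3\right)\right)\right) \left(-134\right) = \left(- \frac{77}{26} + \left(5 + 1 \left(-3\right)\right)\right) \left(-134\right) = \left(- \frac{77}{26} + \left(5 - 3\right)\right) \left(-134\right) = \left(- \frac{77}{26} + 2\right) \left(-134\right) = \left(- \frac{25}{26}\right) \left(-134\right) = \frac{1675}{13}$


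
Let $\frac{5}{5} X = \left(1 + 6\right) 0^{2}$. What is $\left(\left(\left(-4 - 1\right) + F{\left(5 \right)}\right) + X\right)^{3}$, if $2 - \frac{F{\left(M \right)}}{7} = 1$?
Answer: $8$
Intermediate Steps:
$F{\left(M \right)} = 7$ ($F{\left(M \right)} = 14 - 7 = 7$)
$X = 0$ ($X = \left(1 + 6\right) 0^{2} = 7 \cdot 0 = 0$)
$\left(\left(\left(-4 - 1\right) + F{\left(5 \right)}\right) + X\right)^{3} = \left(\left(\left(-4 - 1\right) + 7\right) + 0\right)^{3} = \left(\left(-5 + 7\right) + 0\right)^{3} = \left(2 + 0\right)^{3} = 2^{3} = 8$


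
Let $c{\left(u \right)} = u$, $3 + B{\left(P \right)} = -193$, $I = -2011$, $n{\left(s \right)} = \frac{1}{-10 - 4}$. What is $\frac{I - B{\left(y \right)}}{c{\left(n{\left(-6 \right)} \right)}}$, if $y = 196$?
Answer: $25410$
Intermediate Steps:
$n{\left(s \right)} = - \frac{1}{14}$ ($n{\left(s \right)} = \frac{1}{-14} = - \frac{1}{14}$)
$B{\left(P \right)} = -196$ ($B{\left(P \right)} = -3 - 193 = -196$)
$\frac{I - B{\left(y \right)}}{c{\left(n{\left(-6 \right)} \right)}} = \frac{-2011 - -196}{- \frac{1}{14}} = \left(-2011 + 196\right) \left(-14\right) = \left(-1815\right) \left(-14\right) = 25410$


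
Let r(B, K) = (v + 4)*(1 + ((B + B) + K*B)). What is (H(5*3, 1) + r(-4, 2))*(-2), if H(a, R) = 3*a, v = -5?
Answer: -120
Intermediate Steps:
r(B, K) = -1 - 2*B - B*K (r(B, K) = (-5 + 4)*(1 + ((B + B) + K*B)) = -(1 + (2*B + B*K)) = -(1 + 2*B + B*K) = -1 - 2*B - B*K)
(H(5*3, 1) + r(-4, 2))*(-2) = (3*(5*3) + (-1 - 2*(-4) - 1*(-4)*2))*(-2) = (3*15 + (-1 + 8 + 8))*(-2) = (45 + 15)*(-2) = 60*(-2) = -120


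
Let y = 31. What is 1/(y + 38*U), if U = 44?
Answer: 1/1703 ≈ 0.00058720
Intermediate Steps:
1/(y + 38*U) = 1/(31 + 38*44) = 1/(31 + 1672) = 1/1703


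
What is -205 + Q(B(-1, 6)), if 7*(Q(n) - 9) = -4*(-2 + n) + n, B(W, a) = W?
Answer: -1361/7 ≈ -194.43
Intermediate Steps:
Q(n) = 71/7 - 3*n/7 (Q(n) = 9 + (-4*(-2 + n) + n)/7 = 9 + ((8 - 4*n) + n)/7 = 9 + (8 - 3*n)/7 = 9 + (8/7 - 3*n/7) = 71/7 - 3*n/7)
-205 + Q(B(-1, 6)) = -205 + (71/7 - 3/7*(-1)) = -205 + (71/7 + 3/7) = -205 + 74/7 = -1361/7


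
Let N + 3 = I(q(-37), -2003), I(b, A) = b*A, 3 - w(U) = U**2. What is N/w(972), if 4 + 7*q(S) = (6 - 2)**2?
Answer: 8019/2204489 ≈ 0.0036376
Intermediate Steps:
w(U) = 3 - U**2
q(S) = 12/7 (q(S) = -4/7 + (6 - 2)**2/7 = -4/7 + (1/7)*4**2 = -4/7 + (1/7)*16 = -4/7 + 16/7 = 12/7)
I(b, A) = A*b
N = -24057/7 (N = -3 - 2003*12/7 = -3 - 24036/7 = -24057/7 ≈ -3436.7)
N/w(972) = -24057/(7*(3 - 1*972**2)) = -24057/(7*(3 - 1*944784)) = -24057/(7*(3 - 944784)) = -24057/7/(-944781) = -24057/7*(-1/944781) = 8019/2204489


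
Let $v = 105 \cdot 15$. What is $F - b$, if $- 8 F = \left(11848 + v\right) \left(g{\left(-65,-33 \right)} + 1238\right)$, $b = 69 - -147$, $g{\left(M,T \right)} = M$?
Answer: $- \frac{15746907}{8} \approx -1.9684 \cdot 10^{6}$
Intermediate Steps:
$v = 1575$
$b = 216$ ($b = 69 + 147 = 216$)
$F = - \frac{15745179}{8}$ ($F = - \frac{\left(11848 + 1575\right) \left(-65 + 1238\right)}{8} = - \frac{13423 \cdot 1173}{8} = \left(- \frac{1}{8}\right) 15745179 = - \frac{15745179}{8} \approx -1.9681 \cdot 10^{6}$)
$F - b = - \frac{15745179}{8} - 216 = - \frac{15746907}{8}$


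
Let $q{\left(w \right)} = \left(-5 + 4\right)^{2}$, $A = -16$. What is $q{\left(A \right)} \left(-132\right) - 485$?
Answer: $-617$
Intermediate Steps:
$q{\left(w \right)} = 1$ ($q{\left(w \right)} = \left(-1\right)^{2} = 1$)
$q{\left(A \right)} \left(-132\right) - 485 = 1 \left(-132\right) - 485 = -132 - 485 = -617$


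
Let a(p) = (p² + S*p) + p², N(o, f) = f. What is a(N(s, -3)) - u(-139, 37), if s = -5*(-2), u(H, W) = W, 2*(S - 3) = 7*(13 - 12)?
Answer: -77/2 ≈ -38.500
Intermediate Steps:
S = 13/2 (S = 3 + (7*(13 - 12))/2 = 3 + (7*1)/2 = 3 + (½)*7 = 3 + 7/2 = 13/2 ≈ 6.5000)
s = 10
a(p) = 2*p² + 13*p/2 (a(p) = (p² + 13*p/2) + p² = 2*p² + 13*p/2)
a(N(s, -3)) - u(-139, 37) = (½)*(-3)*(13 + 4*(-3)) - 1*37 = (½)*(-3)*(13 - 12) - 37 = (½)*(-3)*1 - 37 = -3/2 - 37 = -77/2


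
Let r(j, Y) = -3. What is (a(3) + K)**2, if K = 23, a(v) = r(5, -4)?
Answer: 400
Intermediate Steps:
a(v) = -3
(a(3) + K)**2 = (-3 + 23)**2 = 20**2 = 400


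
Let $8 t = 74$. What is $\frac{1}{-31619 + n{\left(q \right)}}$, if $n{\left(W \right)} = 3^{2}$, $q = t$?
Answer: $- \frac{1}{31610} \approx -3.1636 \cdot 10^{-5}$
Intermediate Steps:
$t = \frac{37}{4}$ ($t = \frac{1}{8} \cdot 74 = \frac{37}{4} \approx 9.25$)
$q = \frac{37}{4} \approx 9.25$
$n{\left(W \right)} = 9$
$\frac{1}{-31619 + n{\left(q \right)}} = \frac{1}{-31619 + 9} = \frac{1}{-31610} = - \frac{1}{31610}$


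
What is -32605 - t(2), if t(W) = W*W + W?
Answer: -32611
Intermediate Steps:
t(W) = W + W² (t(W) = W² + W = W + W²)
-32605 - t(2) = -32605 - 2*(1 + 2) = -32605 - 2*3 = -32605 - 1*6 = -32605 - 6 = -32611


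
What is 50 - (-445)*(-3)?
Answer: -1285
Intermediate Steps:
50 - (-445)*(-3) = 50 - 89*15 = 50 - 1335 = -1285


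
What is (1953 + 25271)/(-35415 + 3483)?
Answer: -6806/7983 ≈ -0.85256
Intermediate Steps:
(1953 + 25271)/(-35415 + 3483) = 27224/(-31932) = 27224*(-1/31932) = -6806/7983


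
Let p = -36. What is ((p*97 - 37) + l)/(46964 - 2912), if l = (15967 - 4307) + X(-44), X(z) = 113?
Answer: 687/3671 ≈ 0.18714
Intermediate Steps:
l = 11773 (l = (15967 - 4307) + 113 = 11660 + 113 = 11773)
((p*97 - 37) + l)/(46964 - 2912) = ((-36*97 - 37) + 11773)/(46964 - 2912) = ((-3492 - 37) + 11773)/44052 = (-3529 + 11773)*(1/44052) = 8244*(1/44052) = 687/3671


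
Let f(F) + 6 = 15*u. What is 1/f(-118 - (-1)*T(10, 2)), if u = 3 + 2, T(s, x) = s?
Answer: 1/69 ≈ 0.014493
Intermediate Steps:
u = 5
f(F) = 69 (f(F) = -6 + 15*5 = -6 + 75 = 69)
1/f(-118 - (-1)*T(10, 2)) = 1/69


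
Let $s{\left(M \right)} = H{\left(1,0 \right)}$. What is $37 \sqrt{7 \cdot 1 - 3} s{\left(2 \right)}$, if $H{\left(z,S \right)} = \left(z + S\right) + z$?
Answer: $148$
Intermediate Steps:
$H{\left(z,S \right)} = S + 2 z$ ($H{\left(z,S \right)} = \left(S + z\right) + z = S + 2 z$)
$s{\left(M \right)} = 2$ ($s{\left(M \right)} = 0 + 2 \cdot 1 = 0 + 2 = 2$)
$37 \sqrt{7 \cdot 1 - 3} s{\left(2 \right)} = 37 \sqrt{7 \cdot 1 - 3} \cdot 2 = 37 \sqrt{7 - 3} \cdot 2 = 37 \sqrt{4} \cdot 2 = 37 \cdot 2 \cdot 2 = 74 \cdot 2 = 148$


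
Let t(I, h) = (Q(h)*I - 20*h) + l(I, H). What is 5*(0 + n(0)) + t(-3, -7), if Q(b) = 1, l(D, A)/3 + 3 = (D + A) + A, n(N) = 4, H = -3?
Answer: 121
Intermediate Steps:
l(D, A) = -9 + 3*D + 6*A (l(D, A) = -9 + 3*((D + A) + A) = -9 + 3*((A + D) + A) = -9 + 3*(D + 2*A) = -9 + (3*D + 6*A) = -9 + 3*D + 6*A)
t(I, h) = -27 - 20*h + 4*I (t(I, h) = (1*I - 20*h) + (-9 + 3*I + 6*(-3)) = (I - 20*h) + (-9 + 3*I - 18) = (I - 20*h) + (-27 + 3*I) = -27 - 20*h + 4*I)
5*(0 + n(0)) + t(-3, -7) = 5*(0 + 4) + (-27 - 20*(-7) + 4*(-3)) = 5*4 + (-27 + 140 - 12) = 20 + 101 = 121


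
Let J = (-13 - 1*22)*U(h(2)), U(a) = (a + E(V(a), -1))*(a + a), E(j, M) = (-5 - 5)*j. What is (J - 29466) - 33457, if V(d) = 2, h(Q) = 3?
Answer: -59353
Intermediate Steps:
E(j, M) = -10*j
U(a) = 2*a*(-20 + a) (U(a) = (a - 10*2)*(a + a) = (a - 20)*(2*a) = (-20 + a)*(2*a) = 2*a*(-20 + a))
J = 3570 (J = (-13 - 1*22)*(2*3*(-20 + 3)) = (-13 - 22)*(2*3*(-17)) = -35*(-102) = 3570)
(J - 29466) - 33457 = (3570 - 29466) - 33457 = -25896 - 33457 = -59353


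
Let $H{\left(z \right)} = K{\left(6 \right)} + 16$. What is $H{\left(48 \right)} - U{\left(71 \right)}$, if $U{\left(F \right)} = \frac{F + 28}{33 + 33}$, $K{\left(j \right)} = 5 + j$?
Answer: $\frac{51}{2} \approx 25.5$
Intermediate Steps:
$U{\left(F \right)} = \frac{14}{33} + \frac{F}{66}$ ($U{\left(F \right)} = \frac{28 + F}{66} = \left(28 + F\right) \frac{1}{66} = \frac{14}{33} + \frac{F}{66}$)
$H{\left(z \right)} = 27$ ($H{\left(z \right)} = \left(5 + 6\right) + 16 = 11 + 16 = 27$)
$H{\left(48 \right)} - U{\left(71 \right)} = 27 - \left(\frac{14}{33} + \frac{1}{66} \cdot 71\right) = 27 - \left(\frac{14}{33} + \frac{71}{66}\right) = 27 - \frac{3}{2} = \frac{51}{2}$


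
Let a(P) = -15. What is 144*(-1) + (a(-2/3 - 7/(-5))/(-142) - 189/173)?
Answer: -3561747/24566 ≈ -144.99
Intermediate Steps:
144*(-1) + (a(-2/3 - 7/(-5))/(-142) - 189/173) = 144*(-1) + (-15/(-142) - 189/173) = -144 + (-15*(-1/142) - 189*1/173) = -144 + (15/142 - 189/173) = -144 - 24243/24566 = -3561747/24566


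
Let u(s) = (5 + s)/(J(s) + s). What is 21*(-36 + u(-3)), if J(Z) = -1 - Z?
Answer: -798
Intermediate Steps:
u(s) = -5 - s (u(s) = (5 + s)/((-1 - s) + s) = (5 + s)/(-1) = (5 + s)*(-1) = -5 - s)
21*(-36 + u(-3)) = 21*(-36 + (-5 - 1*(-3))) = 21*(-36 + (-5 + 3)) = 21*(-36 - 2) = 21*(-38) = -798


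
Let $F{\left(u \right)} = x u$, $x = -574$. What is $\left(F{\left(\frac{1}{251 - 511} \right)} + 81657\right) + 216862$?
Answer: $\frac{38807757}{130} \approx 2.9852 \cdot 10^{5}$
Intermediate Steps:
$F{\left(u \right)} = - 574 u$
$\left(F{\left(\frac{1}{251 - 511} \right)} + 81657\right) + 216862 = \left(- \frac{574}{251 - 511} + 81657\right) + 216862 = \left(- \frac{574}{-260} + 81657\right) + 216862 = \left(\left(-574\right) \left(- \frac{1}{260}\right) + 81657\right) + 216862 = \left(\frac{287}{130} + 81657\right) + 216862 = \frac{10615697}{130} + 216862 = \frac{38807757}{130}$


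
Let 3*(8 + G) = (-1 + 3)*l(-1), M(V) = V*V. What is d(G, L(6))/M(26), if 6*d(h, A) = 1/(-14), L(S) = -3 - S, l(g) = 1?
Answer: -1/56784 ≈ -1.7611e-5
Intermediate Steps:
M(V) = V²
G = -22/3 (G = -8 + ((-1 + 3)*1)/3 = -8 + (2*1)/3 = -8 + (⅓)*2 = -8 + ⅔ = -22/3 ≈ -7.3333)
d(h, A) = -1/84 (d(h, A) = (⅙)/(-14) = (⅙)*(-1/14) = -1/84)
d(G, L(6))/M(26) = -1/(84*(26²)) = -1/84/676 = -1/84*1/676 = -1/56784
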